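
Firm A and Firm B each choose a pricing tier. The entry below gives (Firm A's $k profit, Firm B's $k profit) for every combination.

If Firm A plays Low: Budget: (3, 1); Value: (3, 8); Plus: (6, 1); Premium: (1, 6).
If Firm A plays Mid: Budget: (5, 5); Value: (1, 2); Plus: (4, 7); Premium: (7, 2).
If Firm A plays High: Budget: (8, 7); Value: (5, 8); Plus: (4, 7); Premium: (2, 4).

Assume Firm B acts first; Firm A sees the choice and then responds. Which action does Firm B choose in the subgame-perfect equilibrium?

Value

Firm A best-responds to each possible Firm B move:
- Budget → Firm A plays High (best of 3, 5, 8); Firm B gets 7.
- Value → Firm A plays High (best of 3, 1, 5); Firm B gets 8.
- Plus → Firm A plays Low (best of 6, 4, 4); Firm B gets 1.
- Premium → Firm A plays Mid (best of 1, 7, 2); Firm B gets 2.
Maximizing over 7, 8, 1, 2, Firm B chooses Value. Subgame-perfect outcome: (High, Value) with payoffs (5, 8).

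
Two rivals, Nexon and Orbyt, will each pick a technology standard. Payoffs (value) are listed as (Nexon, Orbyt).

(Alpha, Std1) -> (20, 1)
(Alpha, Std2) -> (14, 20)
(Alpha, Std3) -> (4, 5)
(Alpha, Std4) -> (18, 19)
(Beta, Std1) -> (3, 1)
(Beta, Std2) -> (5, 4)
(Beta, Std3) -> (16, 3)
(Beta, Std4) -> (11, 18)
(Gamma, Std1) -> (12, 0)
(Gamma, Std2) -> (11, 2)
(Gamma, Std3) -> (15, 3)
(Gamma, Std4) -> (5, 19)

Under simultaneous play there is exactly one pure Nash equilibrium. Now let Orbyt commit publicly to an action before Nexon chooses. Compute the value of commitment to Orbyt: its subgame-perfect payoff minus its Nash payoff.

Nexon best-responds to each possible Orbyt move:
- Std1 → Nexon plays Alpha (best of 20, 3, 12); Orbyt gets 1.
- Std2 → Nexon plays Alpha (best of 14, 5, 11); Orbyt gets 20.
- Std3 → Nexon plays Beta (best of 4, 16, 15); Orbyt gets 3.
- Std4 → Nexon plays Alpha (best of 18, 11, 5); Orbyt gets 19.
Among 1, 20, 3, 19, the best is 20 at Std2. Subgame-perfect outcome: (Alpha, Std2) with payoffs (14, 20).
For the simultaneous game, intersect best replies.
Nexon's best replies: Std1→Alpha; Std2→Alpha; Std3→Beta; Std4→Alpha.
Orbyt's best replies: Alpha→Std2; Beta→Std4; Gamma→Std4.
Only (Alpha, Std2) has each player best-responding; Nash payoffs (14, 20).
Orbyt's commitment gain: 20 − 20 = 0.

0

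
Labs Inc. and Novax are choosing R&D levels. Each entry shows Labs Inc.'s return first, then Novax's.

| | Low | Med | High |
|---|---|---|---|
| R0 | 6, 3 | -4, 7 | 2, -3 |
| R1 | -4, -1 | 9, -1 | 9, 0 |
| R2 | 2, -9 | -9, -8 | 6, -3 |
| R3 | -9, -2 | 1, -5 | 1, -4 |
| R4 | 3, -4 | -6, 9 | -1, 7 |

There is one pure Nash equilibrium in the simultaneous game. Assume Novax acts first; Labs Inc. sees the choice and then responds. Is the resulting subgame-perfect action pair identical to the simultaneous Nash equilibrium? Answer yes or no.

no

Labs Inc. best-responds to each possible Novax move:
- Low: Labs Inc. compares 6, -4, 2, -9, 3 and picks R0; Novax would get 3.
- Med: Labs Inc. compares -4, 9, -9, 1, -6 and picks R1; Novax would get -1.
- High: Labs Inc. compares 2, 9, 6, 1, -1 and picks R1; Novax would get 0.
Novax's induced payoffs are 3, -1, 0, so Novax commits to Low. Subgame-perfect outcome: (R0, Low) with payoffs (6, 3).
For the simultaneous game, intersect best replies.
Labs Inc.'s best replies: Low→R0; Med→R1; High→R1.
Novax's best replies: R0→Med; R1→High; R2→High; R3→Low; R4→Med.
Only (R1, High) has each player best-responding; Nash payoffs (9, 0).
Sequential outcome (R0, Low) differs from the Nash profile (R1, High).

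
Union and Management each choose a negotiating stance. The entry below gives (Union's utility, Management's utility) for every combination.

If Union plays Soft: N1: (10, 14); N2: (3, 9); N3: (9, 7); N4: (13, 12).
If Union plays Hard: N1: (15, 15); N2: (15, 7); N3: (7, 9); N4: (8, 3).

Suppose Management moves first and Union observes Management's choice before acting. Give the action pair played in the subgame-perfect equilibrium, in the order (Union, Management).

(Hard, N1)

Work backward from Union's decision.
- N1: BR = Hard, leader payoff 15.
- N2: BR = Hard, leader payoff 7.
- N3: BR = Soft, leader payoff 7.
- N4: BR = Soft, leader payoff 12.
Maximizing over 15, 7, 7, 12, Management chooses N1. Subgame-perfect outcome: (Hard, N1) with payoffs (15, 15).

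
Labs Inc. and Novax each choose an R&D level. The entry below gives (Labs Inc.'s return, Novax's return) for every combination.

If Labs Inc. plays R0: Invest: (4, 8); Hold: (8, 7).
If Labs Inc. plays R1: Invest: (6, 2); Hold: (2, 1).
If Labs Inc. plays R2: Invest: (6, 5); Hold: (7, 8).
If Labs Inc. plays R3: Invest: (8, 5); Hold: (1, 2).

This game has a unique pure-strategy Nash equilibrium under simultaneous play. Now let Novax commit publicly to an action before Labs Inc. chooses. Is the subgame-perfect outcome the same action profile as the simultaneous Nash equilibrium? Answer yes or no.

Work backward from Labs Inc.'s decision.
- Invest: BR = R3, leader payoff 5.
- Hold: BR = R0, leader payoff 7.
Novax's induced payoffs are 5, 7, so Novax commits to Hold. Subgame-perfect outcome: (R0, Hold) with payoffs (8, 7).
Under simultaneous play:
Labs Inc.'s best replies: Invest→R3; Hold→R0.
Novax's best replies: R0→Invest; R1→Invest; R2→Hold; R3→Invest.
Only (R3, Invest) has each player best-responding; Nash payoffs (8, 5).
Sequential outcome (R0, Hold) differs from the Nash profile (R3, Invest).

no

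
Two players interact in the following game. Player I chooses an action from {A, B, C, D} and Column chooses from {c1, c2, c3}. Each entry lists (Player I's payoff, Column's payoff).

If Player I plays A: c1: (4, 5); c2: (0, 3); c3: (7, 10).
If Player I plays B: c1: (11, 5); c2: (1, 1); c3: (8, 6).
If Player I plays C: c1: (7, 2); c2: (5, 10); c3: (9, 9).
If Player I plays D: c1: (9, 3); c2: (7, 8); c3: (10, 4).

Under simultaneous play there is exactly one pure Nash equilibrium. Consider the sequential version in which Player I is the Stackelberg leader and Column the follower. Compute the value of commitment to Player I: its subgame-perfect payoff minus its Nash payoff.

1

Solve by backward induction (Player I leads).
- A: Column compares 5, 3, 10 and picks c3; Player I would get 7.
- B: Column compares 5, 1, 6 and picks c3; Player I would get 8.
- C: Column compares 2, 10, 9 and picks c2; Player I would get 5.
- D: Column compares 3, 8, 4 and picks c2; Player I would get 7.
Maximizing over 7, 8, 5, 7, Player I chooses B. Subgame-perfect outcome: (B, c3) with payoffs (8, 6).
Now find the simultaneous Nash equilibrium.
Player I's best replies: c1→B; c2→D; c3→D.
Column's best replies: A→c3; B→c3; C→c2; D→c2.
Only (D, c2) has each player best-responding; Nash payoffs (7, 8).
Player I's commitment gain: 8 − 7 = 1.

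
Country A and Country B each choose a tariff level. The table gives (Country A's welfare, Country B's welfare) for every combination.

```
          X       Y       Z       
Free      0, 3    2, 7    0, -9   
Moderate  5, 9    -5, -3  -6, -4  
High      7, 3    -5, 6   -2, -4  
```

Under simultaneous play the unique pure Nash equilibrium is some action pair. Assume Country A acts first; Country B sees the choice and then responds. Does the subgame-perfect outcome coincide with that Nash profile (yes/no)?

Country B best-responds to each possible Country A move:
- Free → Country B plays Y (best of 3, 7, -9); Country A gets 2.
- Moderate → Country B plays X (best of 9, -3, -4); Country A gets 5.
- High → Country B plays Y (best of 3, 6, -4); Country A gets -5.
Country A's induced payoffs are 2, 5, -5, so Country A commits to Moderate. Subgame-perfect outcome: (Moderate, X) with payoffs (5, 9).
Under simultaneous play:
Country A's best replies: X→High; Y→Free; Z→Free.
Country B's best replies: Free→Y; Moderate→X; High→Y.
The unique mutual best reply is (Free, Y), giving (2, 7).
Sequential outcome (Moderate, X) differs from the Nash profile (Free, Y).

no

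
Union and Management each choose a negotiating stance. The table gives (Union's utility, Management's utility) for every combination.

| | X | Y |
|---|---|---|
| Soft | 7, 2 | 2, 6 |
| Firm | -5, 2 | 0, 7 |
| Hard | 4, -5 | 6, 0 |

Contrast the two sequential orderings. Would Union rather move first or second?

If Union leads: Management's best replies are Soft→Y, Firm→Y, Hard→Y; Union's induced payoffs 2, 0, 6; outcome (Hard, Y), payoffs (6, 0).
If Management leads: Union's best replies are X→Soft, Y→Hard; Management's induced payoffs 2, 0; outcome (Soft, X), payoffs (7, 2).
Union gets 6 moving first and 7 moving second, so Union prefers to move second.

second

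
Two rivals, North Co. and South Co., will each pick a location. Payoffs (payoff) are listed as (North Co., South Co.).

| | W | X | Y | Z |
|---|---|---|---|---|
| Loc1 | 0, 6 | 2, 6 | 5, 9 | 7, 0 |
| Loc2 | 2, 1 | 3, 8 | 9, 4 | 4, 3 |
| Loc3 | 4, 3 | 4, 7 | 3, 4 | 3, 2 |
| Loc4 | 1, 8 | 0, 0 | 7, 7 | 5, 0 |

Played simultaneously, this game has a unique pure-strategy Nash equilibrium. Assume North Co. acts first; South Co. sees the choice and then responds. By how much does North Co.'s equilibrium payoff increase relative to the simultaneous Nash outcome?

1

Backward induction with North Co. moving first.
- Loc1 → South Co. plays Y (best of 6, 6, 9, 0); North Co. gets 5.
- Loc2 → South Co. plays X (best of 1, 8, 4, 3); North Co. gets 3.
- Loc3 → South Co. plays X (best of 3, 7, 4, 2); North Co. gets 4.
- Loc4 → South Co. plays W (best of 8, 0, 7, 0); North Co. gets 1.
Maximizing over 5, 3, 4, 1, North Co. chooses Loc1. Subgame-perfect outcome: (Loc1, Y) with payoffs (5, 9).
Now find the simultaneous Nash equilibrium.
North Co.'s best replies: W→Loc3; X→Loc3; Y→Loc2; Z→Loc1.
South Co.'s best replies: Loc1→Y; Loc2→X; Loc3→X; Loc4→W.
Only (Loc3, X) has each player best-responding; Nash payoffs (4, 7).
North Co.'s commitment gain: 5 − 4 = 1.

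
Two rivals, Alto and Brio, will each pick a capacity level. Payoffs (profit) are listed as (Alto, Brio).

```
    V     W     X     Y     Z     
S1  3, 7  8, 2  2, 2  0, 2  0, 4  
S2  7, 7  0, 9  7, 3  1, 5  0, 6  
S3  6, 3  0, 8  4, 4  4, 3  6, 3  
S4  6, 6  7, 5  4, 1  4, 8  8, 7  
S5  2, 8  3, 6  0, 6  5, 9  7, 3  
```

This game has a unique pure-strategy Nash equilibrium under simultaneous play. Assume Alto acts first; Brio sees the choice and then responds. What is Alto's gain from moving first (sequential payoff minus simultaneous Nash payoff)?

Brio best-responds to each possible Alto move:
- S1 → Brio plays V (best of 7, 2, 2, 2, 4); Alto gets 3.
- S2 → Brio plays W (best of 7, 9, 3, 5, 6); Alto gets 0.
- S3 → Brio plays W (best of 3, 8, 4, 3, 3); Alto gets 0.
- S4 → Brio plays Y (best of 6, 5, 1, 8, 7); Alto gets 4.
- S5 → Brio plays Y (best of 8, 6, 6, 9, 3); Alto gets 5.
Among 3, 0, 0, 4, 5, the best is 5 at S5. Subgame-perfect outcome: (S5, Y) with payoffs (5, 9).
Now find the simultaneous Nash equilibrium.
Alto's best replies: V→S2; W→S1; X→S2; Y→S5; Z→S4.
Brio's best replies: S1→V; S2→W; S3→W; S4→Y; S5→Y.
Only (S5, Y) has each player best-responding; Nash payoffs (5, 9).
Alto's commitment gain: 5 − 5 = 0.

0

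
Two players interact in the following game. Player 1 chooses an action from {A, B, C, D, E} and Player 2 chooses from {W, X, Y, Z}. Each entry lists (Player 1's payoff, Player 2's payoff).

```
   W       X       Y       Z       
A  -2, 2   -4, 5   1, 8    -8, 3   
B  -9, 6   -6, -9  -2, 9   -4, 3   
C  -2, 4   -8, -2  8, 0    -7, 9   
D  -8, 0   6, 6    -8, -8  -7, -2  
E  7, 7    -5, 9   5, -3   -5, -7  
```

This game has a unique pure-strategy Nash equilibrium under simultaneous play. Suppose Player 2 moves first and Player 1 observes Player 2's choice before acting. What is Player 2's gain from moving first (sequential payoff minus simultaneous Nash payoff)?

1

Work backward from Player 1's decision.
- W → Player 1 plays E (best of -2, -9, -2, -8, 7); Player 2 gets 7.
- X → Player 1 plays D (best of -4, -6, -8, 6, -5); Player 2 gets 6.
- Y → Player 1 plays C (best of 1, -2, 8, -8, 5); Player 2 gets 0.
- Z → Player 1 plays B (best of -8, -4, -7, -7, -5); Player 2 gets 3.
Player 2's induced payoffs are 7, 6, 0, 3, so Player 2 commits to W. Subgame-perfect outcome: (E, W) with payoffs (7, 7).
Now find the simultaneous Nash equilibrium.
Player 1's best replies: W→E; X→D; Y→C; Z→B.
Player 2's best replies: A→Y; B→Y; C→Z; D→X; E→X.
The unique mutual best reply is (D, X), giving (6, 6).
Player 2's commitment gain: 7 − 6 = 1.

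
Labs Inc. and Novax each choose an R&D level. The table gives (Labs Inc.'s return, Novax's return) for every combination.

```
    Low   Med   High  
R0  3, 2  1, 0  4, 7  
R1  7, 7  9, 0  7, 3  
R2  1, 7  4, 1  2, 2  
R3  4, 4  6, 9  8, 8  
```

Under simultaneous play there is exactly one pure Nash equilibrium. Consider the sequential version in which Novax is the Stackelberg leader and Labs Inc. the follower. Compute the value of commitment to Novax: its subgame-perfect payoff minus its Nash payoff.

Work backward from Labs Inc.'s decision.
- Low → Labs Inc. plays R1 (best of 3, 7, 1, 4); Novax gets 7.
- Med → Labs Inc. plays R1 (best of 1, 9, 4, 6); Novax gets 0.
- High → Labs Inc. plays R3 (best of 4, 7, 2, 8); Novax gets 8.
Novax's induced payoffs are 7, 0, 8, so Novax commits to High. Subgame-perfect outcome: (R3, High) with payoffs (8, 8).
For the simultaneous game, intersect best replies.
Labs Inc.'s best replies: Low→R1; Med→R1; High→R3.
Novax's best replies: R0→High; R1→Low; R2→Low; R3→Med.
Only (R1, Low) has each player best-responding; Nash payoffs (7, 7).
Novax's commitment gain: 8 − 7 = 1.

1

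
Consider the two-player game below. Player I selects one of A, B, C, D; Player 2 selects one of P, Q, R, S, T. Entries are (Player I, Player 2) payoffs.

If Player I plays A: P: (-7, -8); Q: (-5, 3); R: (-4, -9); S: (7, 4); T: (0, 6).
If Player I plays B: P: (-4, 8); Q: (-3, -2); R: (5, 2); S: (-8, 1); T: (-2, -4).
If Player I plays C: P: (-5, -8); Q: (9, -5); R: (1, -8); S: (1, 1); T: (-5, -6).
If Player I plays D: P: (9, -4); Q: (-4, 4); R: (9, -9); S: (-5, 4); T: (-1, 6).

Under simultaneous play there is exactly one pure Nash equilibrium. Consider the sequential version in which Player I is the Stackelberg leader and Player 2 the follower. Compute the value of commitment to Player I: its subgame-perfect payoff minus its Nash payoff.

Player 2 best-responds to each possible Player I move:
- A → Player 2 plays T (best of -8, 3, -9, 4, 6); Player I gets 0.
- B → Player 2 plays P (best of 8, -2, 2, 1, -4); Player I gets -4.
- C → Player 2 plays S (best of -8, -5, -8, 1, -6); Player I gets 1.
- D → Player 2 plays T (best of -4, 4, -9, 4, 6); Player I gets -1.
Player I's induced payoffs are 0, -4, 1, -1, so Player I commits to C. Subgame-perfect outcome: (C, S) with payoffs (1, 1).
Under simultaneous play:
Player I's best replies: P→D; Q→C; R→D; S→A; T→A.
Player 2's best replies: A→T; B→P; C→S; D→T.
The unique mutual best reply is (A, T), giving (0, 6).
Player I's commitment gain: 1 − 0 = 1.

1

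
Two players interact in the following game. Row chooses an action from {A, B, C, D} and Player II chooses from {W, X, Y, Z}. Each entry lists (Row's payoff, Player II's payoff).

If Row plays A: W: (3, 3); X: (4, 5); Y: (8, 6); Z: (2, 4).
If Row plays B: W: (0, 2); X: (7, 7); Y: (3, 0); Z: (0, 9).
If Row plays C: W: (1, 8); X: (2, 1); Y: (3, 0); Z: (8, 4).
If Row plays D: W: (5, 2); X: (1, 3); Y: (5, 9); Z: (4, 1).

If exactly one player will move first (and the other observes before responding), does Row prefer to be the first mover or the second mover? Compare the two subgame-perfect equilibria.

If Row leads: Player II's best replies are A→Y, B→Z, C→W, D→Y; Row's induced payoffs 8, 0, 1, 5; outcome (A, Y), payoffs (8, 6).
If Player II leads: Row's best replies are W→D, X→B, Y→A, Z→C; Player II's induced payoffs 2, 7, 6, 4; outcome (B, X), payoffs (7, 7).
Row gets 8 moving first and 7 moving second, so Row prefers to move first.

first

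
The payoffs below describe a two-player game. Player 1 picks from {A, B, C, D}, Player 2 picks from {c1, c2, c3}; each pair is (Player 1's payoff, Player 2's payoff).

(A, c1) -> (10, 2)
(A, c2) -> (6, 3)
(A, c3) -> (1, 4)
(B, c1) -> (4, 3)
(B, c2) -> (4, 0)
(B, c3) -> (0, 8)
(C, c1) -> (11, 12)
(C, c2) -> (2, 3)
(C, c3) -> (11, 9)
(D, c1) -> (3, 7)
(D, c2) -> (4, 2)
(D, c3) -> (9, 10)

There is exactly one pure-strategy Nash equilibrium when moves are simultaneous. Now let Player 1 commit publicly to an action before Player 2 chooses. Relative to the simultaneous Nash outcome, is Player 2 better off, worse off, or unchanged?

unchanged

Work backward from Player 2's decision.
- A: Player 2 compares 2, 3, 4 and picks c3; Player 1 would get 1.
- B: Player 2 compares 3, 0, 8 and picks c3; Player 1 would get 0.
- C: Player 2 compares 12, 3, 9 and picks c1; Player 1 would get 11.
- D: Player 2 compares 7, 2, 10 and picks c3; Player 1 would get 9.
Among 1, 0, 11, 9, the best is 11 at C. Subgame-perfect outcome: (C, c1) with payoffs (11, 12).
Under simultaneous play:
Player 1's best replies: c1→C; c2→A; c3→C.
Player 2's best replies: A→c3; B→c3; C→c1; D→c3.
Only (C, c1) has each player best-responding; Nash payoffs (11, 12).
Player 2 earns 12 sequentially versus 12 at the Nash outcome: unchanged.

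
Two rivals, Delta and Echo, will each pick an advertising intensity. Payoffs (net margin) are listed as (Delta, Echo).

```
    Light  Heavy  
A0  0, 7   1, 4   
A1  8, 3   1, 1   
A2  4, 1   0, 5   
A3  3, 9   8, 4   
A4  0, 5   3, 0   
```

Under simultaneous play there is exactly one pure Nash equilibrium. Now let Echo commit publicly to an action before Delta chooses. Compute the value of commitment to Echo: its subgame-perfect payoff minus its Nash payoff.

Solve by backward induction (Echo leads).
- Light → Delta plays A1 (best of 0, 8, 4, 3, 0); Echo gets 3.
- Heavy → Delta plays A3 (best of 1, 1, 0, 8, 3); Echo gets 4.
Echo's induced payoffs are 3, 4, so Echo commits to Heavy. Subgame-perfect outcome: (A3, Heavy) with payoffs (8, 4).
For the simultaneous game, intersect best replies.
Delta's best replies: Light→A1; Heavy→A3.
Echo's best replies: A0→Light; A1→Light; A2→Heavy; A3→Light; A4→Light.
Only (A1, Light) has each player best-responding; Nash payoffs (8, 3).
Echo's commitment gain: 4 − 3 = 1.

1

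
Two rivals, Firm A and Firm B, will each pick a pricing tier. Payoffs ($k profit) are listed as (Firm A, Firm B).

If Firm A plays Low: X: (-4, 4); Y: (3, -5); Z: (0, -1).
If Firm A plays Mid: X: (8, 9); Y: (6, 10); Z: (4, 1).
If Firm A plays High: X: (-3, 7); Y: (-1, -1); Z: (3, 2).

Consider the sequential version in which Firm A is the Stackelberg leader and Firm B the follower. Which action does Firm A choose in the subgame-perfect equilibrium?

Mid

Work backward from Firm B's decision.
- Low: BR = X, leader payoff -4.
- Mid: BR = Y, leader payoff 6.
- High: BR = X, leader payoff -3.
Among -4, 6, -3, the best is 6 at Mid. Subgame-perfect outcome: (Mid, Y) with payoffs (6, 10).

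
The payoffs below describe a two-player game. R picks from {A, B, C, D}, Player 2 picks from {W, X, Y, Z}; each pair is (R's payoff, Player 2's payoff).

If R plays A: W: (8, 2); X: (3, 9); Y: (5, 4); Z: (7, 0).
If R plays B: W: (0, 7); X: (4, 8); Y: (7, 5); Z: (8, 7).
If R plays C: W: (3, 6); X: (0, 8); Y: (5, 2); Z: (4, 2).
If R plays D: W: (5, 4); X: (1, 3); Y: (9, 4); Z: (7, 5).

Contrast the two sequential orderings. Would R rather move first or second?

first

If R leads: Player 2's best replies are A→X, B→X, C→X, D→Z; R's induced payoffs 3, 4, 0, 7; outcome (D, Z), payoffs (7, 5).
If Player 2 leads: R's best replies are W→A, X→B, Y→D, Z→B; Player 2's induced payoffs 2, 8, 4, 7; outcome (B, X), payoffs (4, 8).
R gets 7 moving first and 4 moving second, so R prefers to move first.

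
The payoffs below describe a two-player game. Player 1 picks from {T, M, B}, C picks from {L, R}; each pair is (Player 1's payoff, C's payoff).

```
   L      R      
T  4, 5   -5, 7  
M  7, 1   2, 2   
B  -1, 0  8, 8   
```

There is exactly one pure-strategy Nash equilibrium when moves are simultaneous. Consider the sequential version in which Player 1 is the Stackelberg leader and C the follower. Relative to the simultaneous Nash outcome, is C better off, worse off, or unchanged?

C best-responds to each possible Player 1 move:
- T → C plays R (best of 5, 7); Player 1 gets -5.
- M → C plays R (best of 1, 2); Player 1 gets 2.
- B → C plays R (best of 0, 8); Player 1 gets 8.
Maximizing over -5, 2, 8, Player 1 chooses B. Subgame-perfect outcome: (B, R) with payoffs (8, 8).
Now find the simultaneous Nash equilibrium.
Player 1's best replies: L→M; R→B.
C's best replies: T→R; M→R; B→R.
The unique mutual best reply is (B, R), giving (8, 8).
C earns 8 sequentially versus 8 at the Nash outcome: unchanged.

unchanged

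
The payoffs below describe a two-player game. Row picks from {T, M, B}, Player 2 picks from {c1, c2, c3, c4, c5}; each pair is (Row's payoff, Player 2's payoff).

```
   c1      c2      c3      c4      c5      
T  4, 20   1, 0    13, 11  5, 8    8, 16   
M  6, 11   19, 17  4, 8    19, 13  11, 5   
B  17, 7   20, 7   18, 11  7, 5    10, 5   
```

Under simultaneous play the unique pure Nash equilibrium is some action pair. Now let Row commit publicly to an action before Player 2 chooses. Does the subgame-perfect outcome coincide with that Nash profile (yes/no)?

no

Work backward from Player 2's decision.
- T: BR = c1, leader payoff 4.
- M: BR = c2, leader payoff 19.
- B: BR = c3, leader payoff 18.
Row's induced payoffs are 4, 19, 18, so Row commits to M. Subgame-perfect outcome: (M, c2) with payoffs (19, 17).
Now find the simultaneous Nash equilibrium.
Row's best replies: c1→B; c2→B; c3→B; c4→M; c5→M.
Player 2's best replies: T→c1; M→c2; B→c3.
Only (B, c3) has each player best-responding; Nash payoffs (18, 11).
Sequential outcome (M, c2) differs from the Nash profile (B, c3).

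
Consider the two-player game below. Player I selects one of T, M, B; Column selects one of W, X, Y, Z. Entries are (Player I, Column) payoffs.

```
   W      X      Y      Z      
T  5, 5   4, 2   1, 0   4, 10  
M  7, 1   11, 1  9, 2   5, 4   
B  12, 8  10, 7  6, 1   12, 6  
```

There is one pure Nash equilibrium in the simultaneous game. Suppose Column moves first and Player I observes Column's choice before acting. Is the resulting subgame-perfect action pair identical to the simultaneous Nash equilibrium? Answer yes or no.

Player I best-responds to each possible Column move:
- W: BR = B, leader payoff 8.
- X: BR = M, leader payoff 1.
- Y: BR = M, leader payoff 2.
- Z: BR = B, leader payoff 6.
Among 8, 1, 2, 6, the best is 8 at W. Subgame-perfect outcome: (B, W) with payoffs (12, 8).
Under simultaneous play:
Player I's best replies: W→B; X→M; Y→M; Z→B.
Column's best replies: T→Z; M→Z; B→W.
Only (B, W) has each player best-responding; Nash payoffs (12, 8).
Sequential outcome (B, W) coincides with the Nash profile (B, W).

yes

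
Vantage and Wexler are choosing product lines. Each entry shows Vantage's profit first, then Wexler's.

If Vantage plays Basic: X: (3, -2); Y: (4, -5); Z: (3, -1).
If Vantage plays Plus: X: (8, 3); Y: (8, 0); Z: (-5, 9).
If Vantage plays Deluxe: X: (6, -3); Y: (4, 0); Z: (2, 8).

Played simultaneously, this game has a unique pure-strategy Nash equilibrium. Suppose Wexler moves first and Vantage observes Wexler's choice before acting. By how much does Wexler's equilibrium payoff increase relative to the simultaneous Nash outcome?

Solve by backward induction (Wexler leads).
- X: BR = Plus, leader payoff 3.
- Y: BR = Plus, leader payoff 0.
- Z: BR = Basic, leader payoff -1.
Wexler's induced payoffs are 3, 0, -1, so Wexler commits to X. Subgame-perfect outcome: (Plus, X) with payoffs (8, 3).
For the simultaneous game, intersect best replies.
Vantage's best replies: X→Plus; Y→Plus; Z→Basic.
Wexler's best replies: Basic→Z; Plus→Z; Deluxe→Z.
The unique mutual best reply is (Basic, Z), giving (3, -1).
Wexler's commitment gain: 3 − -1 = 4.

4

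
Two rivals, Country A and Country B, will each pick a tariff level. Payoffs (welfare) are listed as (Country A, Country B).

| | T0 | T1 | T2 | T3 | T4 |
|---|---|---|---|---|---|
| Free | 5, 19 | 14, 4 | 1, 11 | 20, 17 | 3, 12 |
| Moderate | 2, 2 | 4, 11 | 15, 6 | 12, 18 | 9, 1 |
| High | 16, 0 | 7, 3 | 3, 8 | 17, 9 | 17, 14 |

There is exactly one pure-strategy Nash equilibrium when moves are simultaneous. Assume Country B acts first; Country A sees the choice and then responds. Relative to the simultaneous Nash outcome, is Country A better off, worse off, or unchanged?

Country A best-responds to each possible Country B move:
- T0: BR = High, leader payoff 0.
- T1: BR = Free, leader payoff 4.
- T2: BR = Moderate, leader payoff 6.
- T3: BR = Free, leader payoff 17.
- T4: BR = High, leader payoff 14.
Country B's induced payoffs are 0, 4, 6, 17, 14, so Country B commits to T3. Subgame-perfect outcome: (Free, T3) with payoffs (20, 17).
Under simultaneous play:
Country A's best replies: T0→High; T1→Free; T2→Moderate; T3→Free; T4→High.
Country B's best replies: Free→T0; Moderate→T3; High→T4.
Only (High, T4) has each player best-responding; Nash payoffs (17, 14).
Country A earns 20 sequentially versus 17 at the Nash outcome: better off.

better off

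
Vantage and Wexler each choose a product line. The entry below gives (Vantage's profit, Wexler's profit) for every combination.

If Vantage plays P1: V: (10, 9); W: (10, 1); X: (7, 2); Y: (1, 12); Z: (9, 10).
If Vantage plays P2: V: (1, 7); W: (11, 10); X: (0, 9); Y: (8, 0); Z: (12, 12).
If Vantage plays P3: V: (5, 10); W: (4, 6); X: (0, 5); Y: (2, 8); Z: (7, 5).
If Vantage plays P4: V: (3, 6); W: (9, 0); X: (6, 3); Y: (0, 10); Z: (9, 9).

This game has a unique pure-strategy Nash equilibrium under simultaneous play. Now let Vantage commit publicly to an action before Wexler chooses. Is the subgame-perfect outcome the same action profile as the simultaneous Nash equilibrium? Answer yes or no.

yes

Solve by backward induction (Vantage leads).
- P1: BR = Y, leader payoff 1.
- P2: BR = Z, leader payoff 12.
- P3: BR = V, leader payoff 5.
- P4: BR = Y, leader payoff 0.
Among 1, 12, 5, 0, the best is 12 at P2. Subgame-perfect outcome: (P2, Z) with payoffs (12, 12).
For the simultaneous game, intersect best replies.
Vantage's best replies: V→P1; W→P2; X→P1; Y→P2; Z→P2.
Wexler's best replies: P1→Y; P2→Z; P3→V; P4→Y.
Only (P2, Z) has each player best-responding; Nash payoffs (12, 12).
Sequential outcome (P2, Z) coincides with the Nash profile (P2, Z).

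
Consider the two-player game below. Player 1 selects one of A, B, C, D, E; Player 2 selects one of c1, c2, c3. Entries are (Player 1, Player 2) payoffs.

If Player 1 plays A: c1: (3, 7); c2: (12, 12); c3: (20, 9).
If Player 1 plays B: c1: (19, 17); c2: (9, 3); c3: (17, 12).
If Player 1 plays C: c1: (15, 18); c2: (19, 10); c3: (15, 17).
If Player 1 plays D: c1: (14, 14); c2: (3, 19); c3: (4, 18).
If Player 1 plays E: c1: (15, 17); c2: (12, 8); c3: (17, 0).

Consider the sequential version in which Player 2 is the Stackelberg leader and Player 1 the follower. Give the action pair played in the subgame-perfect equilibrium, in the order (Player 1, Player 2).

Work backward from Player 1's decision.
- c1: Player 1 compares 3, 19, 15, 14, 15 and picks B; Player 2 would get 17.
- c2: Player 1 compares 12, 9, 19, 3, 12 and picks C; Player 2 would get 10.
- c3: Player 1 compares 20, 17, 15, 4, 17 and picks A; Player 2 would get 9.
Among 17, 10, 9, the best is 17 at c1. Subgame-perfect outcome: (B, c1) with payoffs (19, 17).

(B, c1)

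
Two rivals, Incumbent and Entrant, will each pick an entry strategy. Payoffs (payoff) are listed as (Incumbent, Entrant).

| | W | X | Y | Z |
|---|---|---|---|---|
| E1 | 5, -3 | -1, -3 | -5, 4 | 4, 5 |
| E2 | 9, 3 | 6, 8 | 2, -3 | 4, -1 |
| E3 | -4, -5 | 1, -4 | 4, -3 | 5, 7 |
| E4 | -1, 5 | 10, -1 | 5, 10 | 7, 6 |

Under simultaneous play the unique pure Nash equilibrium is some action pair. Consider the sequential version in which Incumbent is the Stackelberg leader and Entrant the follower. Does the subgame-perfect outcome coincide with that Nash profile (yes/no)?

Solve by backward induction (Incumbent leads).
- E1: BR = Z, leader payoff 4.
- E2: BR = X, leader payoff 6.
- E3: BR = Z, leader payoff 5.
- E4: BR = Y, leader payoff 5.
Maximizing over 4, 6, 5, 5, Incumbent chooses E2. Subgame-perfect outcome: (E2, X) with payoffs (6, 8).
For the simultaneous game, intersect best replies.
Incumbent's best replies: W→E2; X→E4; Y→E4; Z→E4.
Entrant's best replies: E1→Z; E2→X; E3→Z; E4→Y.
The unique mutual best reply is (E4, Y), giving (5, 10).
Sequential outcome (E2, X) differs from the Nash profile (E4, Y).

no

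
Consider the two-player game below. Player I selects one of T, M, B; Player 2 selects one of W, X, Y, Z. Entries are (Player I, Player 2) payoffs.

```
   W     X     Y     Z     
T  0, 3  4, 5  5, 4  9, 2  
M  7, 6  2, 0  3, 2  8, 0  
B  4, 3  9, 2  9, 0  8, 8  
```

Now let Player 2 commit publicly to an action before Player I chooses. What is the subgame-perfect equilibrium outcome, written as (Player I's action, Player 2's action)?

Backward induction with Player 2 moving first.
- W → Player I plays M (best of 0, 7, 4); Player 2 gets 6.
- X → Player I plays B (best of 4, 2, 9); Player 2 gets 2.
- Y → Player I plays B (best of 5, 3, 9); Player 2 gets 0.
- Z → Player I plays T (best of 9, 8, 8); Player 2 gets 2.
Among 6, 2, 0, 2, the best is 6 at W. Subgame-perfect outcome: (M, W) with payoffs (7, 6).

(M, W)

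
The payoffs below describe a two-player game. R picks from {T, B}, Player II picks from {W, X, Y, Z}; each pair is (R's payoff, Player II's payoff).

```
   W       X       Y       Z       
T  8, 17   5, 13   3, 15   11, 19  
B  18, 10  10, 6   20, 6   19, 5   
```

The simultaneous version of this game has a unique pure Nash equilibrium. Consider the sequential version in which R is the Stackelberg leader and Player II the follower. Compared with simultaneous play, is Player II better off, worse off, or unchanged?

Solve by backward induction (R leads).
- T: Player II compares 17, 13, 15, 19 and picks Z; R would get 11.
- B: Player II compares 10, 6, 6, 5 and picks W; R would get 18.
Among 11, 18, the best is 18 at B. Subgame-perfect outcome: (B, W) with payoffs (18, 10).
Under simultaneous play:
R's best replies: W→B; X→B; Y→B; Z→B.
Player II's best replies: T→Z; B→W.
Only (B, W) has each player best-responding; Nash payoffs (18, 10).
Player II earns 10 sequentially versus 10 at the Nash outcome: unchanged.

unchanged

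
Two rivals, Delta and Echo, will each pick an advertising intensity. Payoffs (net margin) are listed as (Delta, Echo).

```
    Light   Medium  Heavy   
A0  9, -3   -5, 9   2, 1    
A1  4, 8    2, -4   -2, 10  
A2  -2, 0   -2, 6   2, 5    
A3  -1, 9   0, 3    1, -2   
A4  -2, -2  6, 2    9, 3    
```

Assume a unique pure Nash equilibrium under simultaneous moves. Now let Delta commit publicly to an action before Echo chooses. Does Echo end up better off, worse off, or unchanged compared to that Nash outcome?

unchanged

Solve by backward induction (Delta leads).
- A0: BR = Medium, leader payoff -5.
- A1: BR = Heavy, leader payoff -2.
- A2: BR = Medium, leader payoff -2.
- A3: BR = Light, leader payoff -1.
- A4: BR = Heavy, leader payoff 9.
Among -5, -2, -2, -1, 9, the best is 9 at A4. Subgame-perfect outcome: (A4, Heavy) with payoffs (9, 3).
Under simultaneous play:
Delta's best replies: Light→A0; Medium→A4; Heavy→A4.
Echo's best replies: A0→Medium; A1→Heavy; A2→Medium; A3→Light; A4→Heavy.
The unique mutual best reply is (A4, Heavy), giving (9, 3).
Echo earns 3 sequentially versus 3 at the Nash outcome: unchanged.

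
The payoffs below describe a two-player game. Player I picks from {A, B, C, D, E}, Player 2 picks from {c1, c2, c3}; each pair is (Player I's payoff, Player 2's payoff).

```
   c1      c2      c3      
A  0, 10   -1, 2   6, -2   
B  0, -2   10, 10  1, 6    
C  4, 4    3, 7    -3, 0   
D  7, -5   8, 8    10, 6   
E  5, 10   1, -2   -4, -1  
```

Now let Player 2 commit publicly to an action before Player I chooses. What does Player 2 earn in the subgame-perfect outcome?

Backward induction with Player 2 moving first.
- c1 → Player I plays D (best of 0, 0, 4, 7, 5); Player 2 gets -5.
- c2 → Player I plays B (best of -1, 10, 3, 8, 1); Player 2 gets 10.
- c3 → Player I plays D (best of 6, 1, -3, 10, -4); Player 2 gets 6.
Player 2's induced payoffs are -5, 10, 6, so Player 2 commits to c2. Subgame-perfect outcome: (B, c2) with payoffs (10, 10).

10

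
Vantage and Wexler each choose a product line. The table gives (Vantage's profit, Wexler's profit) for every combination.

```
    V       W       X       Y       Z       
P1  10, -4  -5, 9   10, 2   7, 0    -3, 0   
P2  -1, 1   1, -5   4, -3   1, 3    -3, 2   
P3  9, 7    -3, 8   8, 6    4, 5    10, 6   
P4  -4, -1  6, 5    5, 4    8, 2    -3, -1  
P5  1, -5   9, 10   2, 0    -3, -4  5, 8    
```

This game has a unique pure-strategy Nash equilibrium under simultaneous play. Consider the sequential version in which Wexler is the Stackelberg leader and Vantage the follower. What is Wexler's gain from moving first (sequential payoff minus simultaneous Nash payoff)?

Backward induction with Wexler moving first.
- V: BR = P1, leader payoff -4.
- W: BR = P5, leader payoff 10.
- X: BR = P1, leader payoff 2.
- Y: BR = P4, leader payoff 2.
- Z: BR = P3, leader payoff 6.
Maximizing over -4, 10, 2, 2, 6, Wexler chooses W. Subgame-perfect outcome: (P5, W) with payoffs (9, 10).
Now find the simultaneous Nash equilibrium.
Vantage's best replies: V→P1; W→P5; X→P1; Y→P4; Z→P3.
Wexler's best replies: P1→W; P2→Y; P3→W; P4→W; P5→W.
The unique mutual best reply is (P5, W), giving (9, 10).
Wexler's commitment gain: 10 − 10 = 0.

0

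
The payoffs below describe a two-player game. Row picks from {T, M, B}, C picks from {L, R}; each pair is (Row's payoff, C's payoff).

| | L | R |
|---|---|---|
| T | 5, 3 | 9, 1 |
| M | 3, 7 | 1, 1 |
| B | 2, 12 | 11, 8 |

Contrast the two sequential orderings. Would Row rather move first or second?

If Row leads: C's best replies are T→L, M→L, B→L; Row's induced payoffs 5, 3, 2; outcome (T, L), payoffs (5, 3).
If C leads: Row's best replies are L→T, R→B; C's induced payoffs 3, 8; outcome (B, R), payoffs (11, 8).
Row gets 5 moving first and 11 moving second, so Row prefers to move second.

second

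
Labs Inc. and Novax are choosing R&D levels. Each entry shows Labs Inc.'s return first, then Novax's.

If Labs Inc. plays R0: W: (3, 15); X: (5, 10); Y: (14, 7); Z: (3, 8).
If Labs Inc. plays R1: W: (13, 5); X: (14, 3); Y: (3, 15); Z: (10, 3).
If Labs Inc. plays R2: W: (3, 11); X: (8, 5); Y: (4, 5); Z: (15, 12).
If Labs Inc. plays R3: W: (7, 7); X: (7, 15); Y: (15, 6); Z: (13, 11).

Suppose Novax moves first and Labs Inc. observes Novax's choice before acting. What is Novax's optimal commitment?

Z

Backward induction with Novax moving first.
- W: Labs Inc. compares 3, 13, 3, 7 and picks R1; Novax would get 5.
- X: Labs Inc. compares 5, 14, 8, 7 and picks R1; Novax would get 3.
- Y: Labs Inc. compares 14, 3, 4, 15 and picks R3; Novax would get 6.
- Z: Labs Inc. compares 3, 10, 15, 13 and picks R2; Novax would get 12.
Among 5, 3, 6, 12, the best is 12 at Z. Subgame-perfect outcome: (R2, Z) with payoffs (15, 12).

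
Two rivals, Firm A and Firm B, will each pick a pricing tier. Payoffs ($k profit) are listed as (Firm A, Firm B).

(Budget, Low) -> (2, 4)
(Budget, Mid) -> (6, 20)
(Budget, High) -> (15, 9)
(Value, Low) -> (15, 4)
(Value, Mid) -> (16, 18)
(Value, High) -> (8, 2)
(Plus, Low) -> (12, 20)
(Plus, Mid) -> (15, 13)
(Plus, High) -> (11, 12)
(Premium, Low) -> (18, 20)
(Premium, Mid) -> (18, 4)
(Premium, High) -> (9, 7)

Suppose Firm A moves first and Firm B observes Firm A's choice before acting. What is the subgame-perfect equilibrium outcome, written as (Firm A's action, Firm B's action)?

Work backward from Firm B's decision.
- Budget → Firm B plays Mid (best of 4, 20, 9); Firm A gets 6.
- Value → Firm B plays Mid (best of 4, 18, 2); Firm A gets 16.
- Plus → Firm B plays Low (best of 20, 13, 12); Firm A gets 12.
- Premium → Firm B plays Low (best of 20, 4, 7); Firm A gets 18.
Among 6, 16, 12, 18, the best is 18 at Premium. Subgame-perfect outcome: (Premium, Low) with payoffs (18, 20).

(Premium, Low)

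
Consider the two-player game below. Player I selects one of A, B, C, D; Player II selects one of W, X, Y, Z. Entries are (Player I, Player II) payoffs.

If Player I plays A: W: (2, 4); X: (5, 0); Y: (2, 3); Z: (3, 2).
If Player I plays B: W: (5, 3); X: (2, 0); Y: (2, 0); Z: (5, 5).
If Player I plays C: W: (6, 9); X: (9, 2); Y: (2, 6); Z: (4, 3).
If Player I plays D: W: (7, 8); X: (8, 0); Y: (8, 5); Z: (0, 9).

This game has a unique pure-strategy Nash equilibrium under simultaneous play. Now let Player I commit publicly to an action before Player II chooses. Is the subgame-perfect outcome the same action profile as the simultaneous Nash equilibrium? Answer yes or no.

Solve by backward induction (Player I leads).
- A: Player II compares 4, 0, 3, 2 and picks W; Player I would get 2.
- B: Player II compares 3, 0, 0, 5 and picks Z; Player I would get 5.
- C: Player II compares 9, 2, 6, 3 and picks W; Player I would get 6.
- D: Player II compares 8, 0, 5, 9 and picks Z; Player I would get 0.
Among 2, 5, 6, 0, the best is 6 at C. Subgame-perfect outcome: (C, W) with payoffs (6, 9).
Under simultaneous play:
Player I's best replies: W→D; X→C; Y→D; Z→B.
Player II's best replies: A→W; B→Z; C→W; D→Z.
Only (B, Z) has each player best-responding; Nash payoffs (5, 5).
Sequential outcome (C, W) differs from the Nash profile (B, Z).

no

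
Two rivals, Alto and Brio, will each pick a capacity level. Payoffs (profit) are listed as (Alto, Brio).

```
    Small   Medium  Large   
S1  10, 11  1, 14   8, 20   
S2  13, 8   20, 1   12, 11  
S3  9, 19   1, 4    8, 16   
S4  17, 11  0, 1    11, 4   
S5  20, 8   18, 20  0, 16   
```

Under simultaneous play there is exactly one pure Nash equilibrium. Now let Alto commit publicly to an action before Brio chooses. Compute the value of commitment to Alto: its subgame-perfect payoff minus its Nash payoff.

Backward induction with Alto moving first.
- S1 → Brio plays Large (best of 11, 14, 20); Alto gets 8.
- S2 → Brio plays Large (best of 8, 1, 11); Alto gets 12.
- S3 → Brio plays Small (best of 19, 4, 16); Alto gets 9.
- S4 → Brio plays Small (best of 11, 1, 4); Alto gets 17.
- S5 → Brio plays Medium (best of 8, 20, 16); Alto gets 18.
Maximizing over 8, 12, 9, 17, 18, Alto chooses S5. Subgame-perfect outcome: (S5, Medium) with payoffs (18, 20).
Under simultaneous play:
Alto's best replies: Small→S5; Medium→S2; Large→S2.
Brio's best replies: S1→Large; S2→Large; S3→Small; S4→Small; S5→Medium.
The unique mutual best reply is (S2, Large), giving (12, 11).
Alto's commitment gain: 18 − 12 = 6.

6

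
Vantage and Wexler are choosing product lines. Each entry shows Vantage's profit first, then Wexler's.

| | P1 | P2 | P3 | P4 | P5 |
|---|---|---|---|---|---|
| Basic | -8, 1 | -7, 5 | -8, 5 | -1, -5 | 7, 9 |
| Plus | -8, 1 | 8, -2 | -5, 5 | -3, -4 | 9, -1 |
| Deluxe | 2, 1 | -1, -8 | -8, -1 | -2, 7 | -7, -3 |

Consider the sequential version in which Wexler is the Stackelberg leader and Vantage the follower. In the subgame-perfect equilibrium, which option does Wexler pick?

P3

Backward induction with Wexler moving first.
- P1: Vantage compares -8, -8, 2 and picks Deluxe; Wexler would get 1.
- P2: Vantage compares -7, 8, -1 and picks Plus; Wexler would get -2.
- P3: Vantage compares -8, -5, -8 and picks Plus; Wexler would get 5.
- P4: Vantage compares -1, -3, -2 and picks Basic; Wexler would get -5.
- P5: Vantage compares 7, 9, -7 and picks Plus; Wexler would get -1.
Wexler's induced payoffs are 1, -2, 5, -5, -1, so Wexler commits to P3. Subgame-perfect outcome: (Plus, P3) with payoffs (-5, 5).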